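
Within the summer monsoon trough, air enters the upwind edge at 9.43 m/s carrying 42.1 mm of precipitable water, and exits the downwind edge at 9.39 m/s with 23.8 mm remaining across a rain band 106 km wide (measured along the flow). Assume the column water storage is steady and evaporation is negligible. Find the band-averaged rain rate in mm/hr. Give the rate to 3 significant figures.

R ≈ 5.89 mm/hr

Column moisture flux per unit crosswind length is F = V × PW.
Inflow: F_in = 9.43 × 42.1 = 397.003 mm·m/s
Outflow: F_out = 9.39 × 23.8 = 223.482 mm·m/s
Steady-state rate R = (F_in − F_out)/L = (397.003 − 223.482) / 106000 m = 1.637e-03 mm/s.
R = 1.637e-03 × 3600 = 5.89 mm/hr.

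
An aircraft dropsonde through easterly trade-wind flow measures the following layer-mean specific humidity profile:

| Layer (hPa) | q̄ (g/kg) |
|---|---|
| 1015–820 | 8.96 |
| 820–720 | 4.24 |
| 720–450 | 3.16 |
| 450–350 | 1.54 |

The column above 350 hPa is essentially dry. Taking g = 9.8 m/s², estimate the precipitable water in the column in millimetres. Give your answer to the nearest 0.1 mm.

PW ≈ 32.4 mm

Precipitable water is the column-integrated vapour mass per unit area: PW = (1/g) Σ q̄ Δp, with q in kg/kg and Δp in Pa (1 kg/m² of water = 1 mm).
Layer 1015–820 hPa: Δp = 195 hPa = 19500 Pa, q̄ = 0.00896 kg/kg → 0.00896 × 19500 / 9.8 = 17.83 mm
Layer 820–720 hPa: Δp = 100 hPa = 10000 Pa, q̄ = 0.00424 kg/kg → 0.00424 × 10000 / 9.8 = 4.33 mm
Layer 720–450 hPa: Δp = 270 hPa = 27000 Pa, q̄ = 0.00316 kg/kg → 0.00316 × 27000 / 9.8 = 8.71 mm
Layer 450–350 hPa: Δp = 100 hPa = 10000 Pa, q̄ = 0.00154 kg/kg → 0.00154 × 10000 / 9.8 = 1.57 mm
PW = 17.83 + 4.33 + 8.71 + 1.57 = 32.44 ≈ 32.4 mm.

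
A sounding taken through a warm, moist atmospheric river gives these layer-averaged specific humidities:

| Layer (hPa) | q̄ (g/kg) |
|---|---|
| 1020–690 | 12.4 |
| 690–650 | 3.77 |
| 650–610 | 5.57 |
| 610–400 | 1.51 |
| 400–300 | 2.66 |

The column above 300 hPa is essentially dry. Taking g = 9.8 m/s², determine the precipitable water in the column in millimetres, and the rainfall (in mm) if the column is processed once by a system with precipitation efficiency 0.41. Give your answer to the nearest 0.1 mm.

PW ≈ 51.5 mm; rainfall ≈ 21.1 mm

Precipitable water is the column-integrated vapour mass per unit area: PW = (1/g) Σ q̄ Δp, with q in kg/kg and Δp in Pa (1 kg/m² of water = 1 mm).
Layer 1020–690 hPa: Δp = 330 hPa = 33000 Pa, q̄ = 0.0124 kg/kg → 0.0124 × 33000 / 9.8 = 41.76 mm
Layer 690–650 hPa: Δp = 40 hPa = 4000 Pa, q̄ = 0.00377 kg/kg → 0.00377 × 4000 / 9.8 = 1.54 mm
Layer 650–610 hPa: Δp = 40 hPa = 4000 Pa, q̄ = 0.00557 kg/kg → 0.00557 × 4000 / 9.8 = 2.27 mm
Layer 610–400 hPa: Δp = 210 hPa = 21000 Pa, q̄ = 0.00151 kg/kg → 0.00151 × 21000 / 9.8 = 3.24 mm
Layer 400–300 hPa: Δp = 100 hPa = 10000 Pa, q̄ = 0.00266 kg/kg → 0.00266 × 10000 / 9.8 = 2.71 mm
PW = 41.76 + 1.54 + 2.27 + 3.24 + 2.71 = 51.52 ≈ 51.5 mm.
Rainfall = ε × PW = 0.41 × 51.5 = 21.1 mm.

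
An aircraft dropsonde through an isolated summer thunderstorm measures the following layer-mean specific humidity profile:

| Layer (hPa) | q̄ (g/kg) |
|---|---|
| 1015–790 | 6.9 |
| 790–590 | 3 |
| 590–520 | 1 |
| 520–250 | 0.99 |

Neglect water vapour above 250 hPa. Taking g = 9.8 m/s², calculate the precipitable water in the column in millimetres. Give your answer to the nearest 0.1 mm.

PW ≈ 25.4 mm

Precipitable water is the column-integrated vapour mass per unit area: PW = (1/g) Σ q̄ Δp, with q in kg/kg and Δp in Pa (1 kg/m² of water = 1 mm).
Layer 1015–790 hPa: Δp = 225 hPa = 22500 Pa, q̄ = 0.0069 kg/kg → 0.0069 × 22500 / 9.8 = 15.84 mm
Layer 790–590 hPa: Δp = 200 hPa = 20000 Pa, q̄ = 0.003 kg/kg → 0.003 × 20000 / 9.8 = 6.12 mm
Layer 590–520 hPa: Δp = 70 hPa = 7000 Pa, q̄ = 0.001 kg/kg → 0.001 × 7000 / 9.8 = 0.71 mm
Layer 520–250 hPa: Δp = 270 hPa = 27000 Pa, q̄ = 0.00099 kg/kg → 0.00099 × 27000 / 9.8 = 2.73 mm
PW = 15.84 + 6.12 + 0.71 + 2.73 = 25.40 ≈ 25.4 mm.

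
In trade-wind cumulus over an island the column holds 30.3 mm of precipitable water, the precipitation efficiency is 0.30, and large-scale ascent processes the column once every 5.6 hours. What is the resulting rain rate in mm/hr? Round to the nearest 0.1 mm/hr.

Each overturning extracts ε × PW = 0.30 × 30.3 = 9.09 mm.
Rate = ε·PW / τ = 9.09 / 5.6 h = 1.6 mm/hr.

R ≈ 1.6 mm/hr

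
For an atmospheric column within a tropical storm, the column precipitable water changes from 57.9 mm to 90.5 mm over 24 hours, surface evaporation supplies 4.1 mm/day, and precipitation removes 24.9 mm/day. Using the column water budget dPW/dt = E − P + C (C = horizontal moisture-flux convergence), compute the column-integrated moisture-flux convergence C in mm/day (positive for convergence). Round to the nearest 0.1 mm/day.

C ≈ 53.4 mm/day

dPW/dt = (90.5 − 57.9) mm / (24/24 day) = +32.600 mm/day.
C = dPW/dt − E + P = (+32.600) − 4.1 + 24.9 = 53.4 mm/day.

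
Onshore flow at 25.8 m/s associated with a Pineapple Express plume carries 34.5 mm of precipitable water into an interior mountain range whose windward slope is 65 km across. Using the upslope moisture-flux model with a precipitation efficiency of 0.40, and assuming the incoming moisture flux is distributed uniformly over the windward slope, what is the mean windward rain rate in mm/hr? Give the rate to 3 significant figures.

R ≈ 19.7 mm/hr

Incoming column moisture flux per unit ridge length: F = V × PW = 25.8 × 34.5 = 890.1 mm·m/s.
Spread over the 65 km slope with efficiency ε = 0.40: R = ε·F/W = 0.40 × 890.1 / 65000 m = 5.478e-03 mm/s.
R = 5.478e-03 × 3600 = 19.7 mm/hr.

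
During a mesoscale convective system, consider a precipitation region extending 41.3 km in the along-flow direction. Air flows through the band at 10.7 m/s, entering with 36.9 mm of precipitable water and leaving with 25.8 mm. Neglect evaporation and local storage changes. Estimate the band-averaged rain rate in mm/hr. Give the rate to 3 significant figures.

R ≈ 10.4 mm/hr

Column moisture flux per unit crosswind length is F = V × PW.
Inflow: F_in = 10.7 × 36.9 = 394.83 mm·m/s
Outflow: F_out = 10.7 × 25.8 = 276.06 mm·m/s
Steady-state rate R = (F_in − F_out)/L = (394.83 − 276.06) / 41300 m = 2.876e-03 mm/s.
R = 2.876e-03 × 3600 = 10.4 mm/hr.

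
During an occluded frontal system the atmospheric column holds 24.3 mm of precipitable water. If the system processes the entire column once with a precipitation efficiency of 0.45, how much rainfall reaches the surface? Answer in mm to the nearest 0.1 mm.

rainfall ≈ 10.9 mm

Rainfall = ε × PW = 0.45 × 24.3 = 10.9 mm.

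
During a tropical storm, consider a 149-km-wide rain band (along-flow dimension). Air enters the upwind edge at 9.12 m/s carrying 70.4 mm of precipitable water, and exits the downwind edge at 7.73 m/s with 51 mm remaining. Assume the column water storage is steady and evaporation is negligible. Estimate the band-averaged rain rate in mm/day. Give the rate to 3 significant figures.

Column moisture flux per unit crosswind length is F = V × PW.
Inflow: F_in = 9.12 × 70.4 = 642.048 mm·m/s
Outflow: F_out = 7.73 × 51 = 394.23 mm·m/s
Steady-state rate R = (F_in − F_out)/L = (642.048 − 394.23) / 149000 m = 1.663e-03 mm/s.
R = 1.663e-03 × 3600 × 24 = 144 mm/day.

R ≈ 144 mm/day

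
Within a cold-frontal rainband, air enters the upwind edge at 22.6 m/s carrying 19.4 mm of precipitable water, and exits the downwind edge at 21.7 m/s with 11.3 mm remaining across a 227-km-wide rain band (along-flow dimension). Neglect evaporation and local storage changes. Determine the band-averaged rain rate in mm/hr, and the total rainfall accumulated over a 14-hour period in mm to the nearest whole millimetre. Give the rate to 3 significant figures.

R ≈ 3.06 mm/hr; total ≈ 43 mm

Column moisture flux per unit crosswind length is F = V × PW.
Inflow: F_in = 22.6 × 19.4 = 438.44 mm·m/s
Outflow: F_out = 21.7 × 11.3 = 245.21 mm·m/s
Steady-state rate R = (F_in − F_out)/L = (438.44 − 245.21) / 227000 m = 8.512e-04 mm/s.
R = 8.512e-04 × 3600 = 3.06 mm/hr.
Over 14 h: total = 3.06 × 14 = 42.84 ≈ 43 mm.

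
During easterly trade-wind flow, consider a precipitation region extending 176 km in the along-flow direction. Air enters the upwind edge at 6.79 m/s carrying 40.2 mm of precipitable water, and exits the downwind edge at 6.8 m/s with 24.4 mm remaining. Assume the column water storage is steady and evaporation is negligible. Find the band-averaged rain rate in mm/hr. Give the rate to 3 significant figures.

R ≈ 2.19 mm/hr

Column moisture flux per unit crosswind length is F = V × PW.
Inflow: F_in = 6.79 × 40.2 = 272.958 mm·m/s
Outflow: F_out = 6.8 × 24.4 = 165.92 mm·m/s
Steady-state rate R = (F_in − F_out)/L = (272.958 − 165.92) / 176000 m = 6.082e-04 mm/s.
R = 6.082e-04 × 3600 = 2.19 mm/hr.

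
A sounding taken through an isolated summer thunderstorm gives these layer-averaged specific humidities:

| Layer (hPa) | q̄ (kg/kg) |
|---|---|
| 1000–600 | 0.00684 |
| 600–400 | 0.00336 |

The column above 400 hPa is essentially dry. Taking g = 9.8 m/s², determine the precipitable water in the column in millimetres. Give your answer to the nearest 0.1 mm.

Precipitable water is the column-integrated vapour mass per unit area: PW = (1/g) Σ q̄ Δp, with q in kg/kg and Δp in Pa (1 kg/m² of water = 1 mm).
Layer 1000–600 hPa: Δp = 400 hPa = 40000 Pa, q̄ = 0.00684 kg/kg → 0.00684 × 40000 / 9.8 = 27.92 mm
Layer 600–400 hPa: Δp = 200 hPa = 20000 Pa, q̄ = 0.00336 kg/kg → 0.00336 × 20000 / 9.8 = 6.86 mm
PW = 27.92 + 6.86 = 34.78 ≈ 34.8 mm.

PW ≈ 34.8 mm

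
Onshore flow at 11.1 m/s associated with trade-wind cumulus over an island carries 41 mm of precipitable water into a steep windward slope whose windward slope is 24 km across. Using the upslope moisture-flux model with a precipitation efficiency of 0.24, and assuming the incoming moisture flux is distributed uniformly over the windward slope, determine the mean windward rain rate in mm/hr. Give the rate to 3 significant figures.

R ≈ 16.4 mm/hr

Incoming column moisture flux per unit ridge length: F = V × PW = 11.1 × 41 = 455.1 mm·m/s.
Spread over the 24 km slope with efficiency ε = 0.24: R = ε·F/W = 0.24 × 455.1 / 24000 m = 4.551e-03 mm/s.
R = 4.551e-03 × 3600 = 16.4 mm/hr.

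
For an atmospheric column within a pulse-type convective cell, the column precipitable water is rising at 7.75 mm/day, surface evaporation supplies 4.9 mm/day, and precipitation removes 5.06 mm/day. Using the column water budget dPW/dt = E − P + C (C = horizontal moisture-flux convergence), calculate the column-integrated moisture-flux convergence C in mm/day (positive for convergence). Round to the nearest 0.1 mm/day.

C ≈ 7.9 mm/day

dPW/dt = +7.75 mm/day.
C = dPW/dt − E + P = (+7.75) − 4.9 + 5.06 = 7.9 mm/day.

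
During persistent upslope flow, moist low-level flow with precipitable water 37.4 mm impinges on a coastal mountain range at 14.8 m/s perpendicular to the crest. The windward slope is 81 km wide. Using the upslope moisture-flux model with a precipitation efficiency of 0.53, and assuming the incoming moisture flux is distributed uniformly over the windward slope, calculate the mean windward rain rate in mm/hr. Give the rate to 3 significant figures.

R ≈ 13.0 mm/hr

Incoming column moisture flux per unit ridge length: F = V × PW = 14.8 × 37.4 = 553.52 mm·m/s.
Spread over the 81 km slope with efficiency ε = 0.53: R = ε·F/W = 0.53 × 553.52 / 81000 m = 3.622e-03 mm/s.
R = 3.622e-03 × 3600 = 13.0 mm/hr.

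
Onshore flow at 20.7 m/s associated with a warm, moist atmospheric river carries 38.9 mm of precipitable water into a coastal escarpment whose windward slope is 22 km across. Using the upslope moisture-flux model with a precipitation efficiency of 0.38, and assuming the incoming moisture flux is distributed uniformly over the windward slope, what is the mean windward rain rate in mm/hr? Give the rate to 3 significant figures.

Incoming column moisture flux per unit ridge length: F = V × PW = 20.7 × 38.9 = 805.23 mm·m/s.
Spread over the 22 km slope with efficiency ε = 0.38: R = ε·F/W = 0.38 × 805.23 / 22000 m = 1.391e-02 mm/s.
R = 1.391e-02 × 3600 = 50.1 mm/hr.

R ≈ 50.1 mm/hr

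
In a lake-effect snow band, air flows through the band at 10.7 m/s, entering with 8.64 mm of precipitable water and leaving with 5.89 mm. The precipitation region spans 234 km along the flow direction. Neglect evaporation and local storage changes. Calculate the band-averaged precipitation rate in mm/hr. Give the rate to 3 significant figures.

Column moisture flux per unit crosswind length is F = V × PW.
Inflow: F_in = 10.7 × 8.64 = 92.448 mm·m/s
Outflow: F_out = 10.7 × 5.89 = 63.023 mm·m/s
Steady-state rate R = (F_in − F_out)/L = (92.448 − 63.023) / 234000 m = 1.257e-04 mm/s.
R = 1.257e-04 × 3600 = 0.453 mm/hr.

R ≈ 0.453 mm/hr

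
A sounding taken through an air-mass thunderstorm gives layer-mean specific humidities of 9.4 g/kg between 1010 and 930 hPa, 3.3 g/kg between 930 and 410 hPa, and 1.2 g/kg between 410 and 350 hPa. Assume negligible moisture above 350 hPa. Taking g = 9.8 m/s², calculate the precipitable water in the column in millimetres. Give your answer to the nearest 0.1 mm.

PW ≈ 25.9 mm

Precipitable water is the column-integrated vapour mass per unit area: PW = (1/g) Σ q̄ Δp, with q in kg/kg and Δp in Pa (1 kg/m² of water = 1 mm).
Layer 1010–930 hPa: Δp = 80 hPa = 8000 Pa, q̄ = 0.0094 kg/kg → 0.0094 × 8000 / 9.8 = 7.67 mm
Layer 930–410 hPa: Δp = 520 hPa = 52000 Pa, q̄ = 0.0033 kg/kg → 0.0033 × 52000 / 9.8 = 17.51 mm
Layer 410–350 hPa: Δp = 60 hPa = 6000 Pa, q̄ = 0.0012 kg/kg → 0.0012 × 6000 / 9.8 = 0.73 mm
PW = 7.67 + 17.51 + 0.73 = 25.91 ≈ 25.9 mm.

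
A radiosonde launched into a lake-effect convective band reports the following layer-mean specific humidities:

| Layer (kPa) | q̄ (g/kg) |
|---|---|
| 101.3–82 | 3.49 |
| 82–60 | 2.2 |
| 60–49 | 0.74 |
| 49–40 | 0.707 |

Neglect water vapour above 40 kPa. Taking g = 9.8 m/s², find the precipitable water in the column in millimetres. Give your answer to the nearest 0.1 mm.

Precipitable water is the column-integrated vapour mass per unit area: PW = (1/g) Σ q̄ Δp, with q in kg/kg and Δp in Pa (1 kg/m² of water = 1 mm).
Layer 101.3–82 kPa: Δp = 193 hPa = 19300 Pa, q̄ = 0.00349 kg/kg → 0.00349 × 19300 / 9.8 = 6.87 mm
Layer 82–60 kPa: Δp = 220 hPa = 22000 Pa, q̄ = 0.0022 kg/kg → 0.0022 × 22000 / 9.8 = 4.94 mm
Layer 60–49 kPa: Δp = 110 hPa = 11000 Pa, q̄ = 0.00074 kg/kg → 0.00074 × 11000 / 9.8 = 0.83 mm
Layer 49–40 kPa: Δp = 90 hPa = 9000 Pa, q̄ = 0.000707 kg/kg → 0.000707 × 9000 / 9.8 = 0.65 mm
PW = 6.87 + 4.94 + 0.83 + 0.65 = 13.29 ≈ 13.3 mm.

PW ≈ 13.3 mm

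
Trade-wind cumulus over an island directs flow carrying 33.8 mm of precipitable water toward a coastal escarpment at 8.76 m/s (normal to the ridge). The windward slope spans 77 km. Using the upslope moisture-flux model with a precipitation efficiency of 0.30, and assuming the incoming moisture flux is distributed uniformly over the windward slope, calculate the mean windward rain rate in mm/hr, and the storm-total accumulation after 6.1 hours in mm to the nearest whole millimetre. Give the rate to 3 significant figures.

Incoming column moisture flux per unit ridge length: F = V × PW = 8.76 × 33.8 = 296.088 mm·m/s.
Spread over the 77 km slope with efficiency ε = 0.30: R = ε·F/W = 0.30 × 296.088 / 77000 m = 1.154e-03 mm/s.
R = 1.154e-03 × 3600 = 4.15 mm/hr.
Over 6.1 h: total = 4.15 × 6.1 = 25.315 ≈ 25 mm.

R ≈ 4.15 mm/hr; total ≈ 25 mm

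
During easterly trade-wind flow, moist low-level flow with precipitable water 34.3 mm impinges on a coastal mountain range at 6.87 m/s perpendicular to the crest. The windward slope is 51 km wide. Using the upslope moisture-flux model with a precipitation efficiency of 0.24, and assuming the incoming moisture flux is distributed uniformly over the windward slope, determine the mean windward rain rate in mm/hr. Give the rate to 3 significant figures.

R ≈ 3.99 mm/hr

Incoming column moisture flux per unit ridge length: F = V × PW = 6.87 × 34.3 = 235.641 mm·m/s.
Spread over the 51 km slope with efficiency ε = 0.24: R = ε·F/W = 0.24 × 235.641 / 51000 m = 1.109e-03 mm/s.
R = 1.109e-03 × 3600 = 3.99 mm/hr.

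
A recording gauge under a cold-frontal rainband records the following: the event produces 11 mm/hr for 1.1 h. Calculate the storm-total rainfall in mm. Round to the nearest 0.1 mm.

Total = Σ Rᵢ Δtᵢ = 11 × 1.1
      = 12.1 = 12.1 mm.

total ≈ 12.1 mm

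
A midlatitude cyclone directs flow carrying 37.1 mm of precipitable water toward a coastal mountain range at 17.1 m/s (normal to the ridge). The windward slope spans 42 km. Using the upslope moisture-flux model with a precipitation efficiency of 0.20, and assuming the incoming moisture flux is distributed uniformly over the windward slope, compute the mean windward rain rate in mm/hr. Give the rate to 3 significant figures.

R ≈ 10.9 mm/hr

Incoming column moisture flux per unit ridge length: F = V × PW = 17.1 × 37.1 = 634.41 mm·m/s.
Spread over the 42 km slope with efficiency ε = 0.20: R = ε·F/W = 0.20 × 634.41 / 42000 m = 3.021e-03 mm/s.
R = 3.021e-03 × 3600 = 10.9 mm/hr.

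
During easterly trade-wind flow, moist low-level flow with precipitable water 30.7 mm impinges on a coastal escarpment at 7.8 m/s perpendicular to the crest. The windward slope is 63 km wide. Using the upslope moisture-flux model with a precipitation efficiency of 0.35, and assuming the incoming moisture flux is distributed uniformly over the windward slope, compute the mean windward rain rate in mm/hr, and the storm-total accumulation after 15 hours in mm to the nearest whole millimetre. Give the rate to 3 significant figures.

Incoming column moisture flux per unit ridge length: F = V × PW = 7.8 × 30.7 = 239.46 mm·m/s.
Spread over the 63 km slope with efficiency ε = 0.35: R = ε·F/W = 0.35 × 239.46 / 63000 m = 1.330e-03 mm/s.
R = 1.330e-03 × 3600 = 4.79 mm/hr.
Over 15 h: total = 4.79 × 15 = 71.85 ≈ 72 mm.

R ≈ 4.79 mm/hr; total ≈ 72 mm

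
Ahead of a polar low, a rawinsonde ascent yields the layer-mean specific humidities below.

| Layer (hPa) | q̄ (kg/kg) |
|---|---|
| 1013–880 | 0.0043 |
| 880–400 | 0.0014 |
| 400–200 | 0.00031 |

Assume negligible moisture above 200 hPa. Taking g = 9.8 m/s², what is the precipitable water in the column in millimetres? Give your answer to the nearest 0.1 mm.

Precipitable water is the column-integrated vapour mass per unit area: PW = (1/g) Σ q̄ Δp, with q in kg/kg and Δp in Pa (1 kg/m² of water = 1 mm).
Layer 1013–880 hPa: Δp = 133 hPa = 13300 Pa, q̄ = 0.0043 kg/kg → 0.0043 × 13300 / 9.8 = 5.84 mm
Layer 880–400 hPa: Δp = 480 hPa = 48000 Pa, q̄ = 0.0014 kg/kg → 0.0014 × 48000 / 9.8 = 6.86 mm
Layer 400–200 hPa: Δp = 200 hPa = 20000 Pa, q̄ = 0.00031 kg/kg → 0.00031 × 20000 / 9.8 = 0.63 mm
PW = 5.84 + 6.86 + 0.63 = 13.33 ≈ 13.3 mm.

PW ≈ 13.3 mm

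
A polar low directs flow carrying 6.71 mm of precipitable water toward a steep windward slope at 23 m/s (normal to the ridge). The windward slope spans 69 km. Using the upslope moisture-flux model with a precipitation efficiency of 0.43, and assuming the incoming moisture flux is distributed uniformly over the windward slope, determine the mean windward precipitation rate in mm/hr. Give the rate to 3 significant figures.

R ≈ 3.46 mm/hr

Incoming column moisture flux per unit ridge length: F = V × PW = 23 × 6.71 = 154.33 mm·m/s.
Spread over the 69 km slope with efficiency ε = 0.43: R = ε·F/W = 0.43 × 154.33 / 69000 m = 9.618e-04 mm/s.
R = 9.618e-04 × 3600 = 3.46 mm/hr.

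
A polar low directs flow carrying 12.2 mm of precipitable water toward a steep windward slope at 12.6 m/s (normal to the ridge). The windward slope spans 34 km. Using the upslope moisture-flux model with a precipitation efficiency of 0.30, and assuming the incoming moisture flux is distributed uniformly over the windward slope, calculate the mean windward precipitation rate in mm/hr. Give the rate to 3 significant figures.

R ≈ 4.88 mm/hr

Incoming column moisture flux per unit ridge length: F = V × PW = 12.6 × 12.2 = 153.72 mm·m/s.
Spread over the 34 km slope with efficiency ε = 0.30: R = ε·F/W = 0.30 × 153.72 / 34000 m = 1.356e-03 mm/s.
R = 1.356e-03 × 3600 = 4.88 mm/hr.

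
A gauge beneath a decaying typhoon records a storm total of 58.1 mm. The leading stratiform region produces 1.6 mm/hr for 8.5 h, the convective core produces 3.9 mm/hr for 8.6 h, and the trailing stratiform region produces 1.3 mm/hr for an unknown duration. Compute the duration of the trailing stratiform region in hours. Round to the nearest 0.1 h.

duration ≈ 8.4 h

Known phases: 1.6 × 8.5 + 3.9 × 8.6 = 13.6 + 33.54 = 47.14 mm.
Remaining depth = 58.1 − 47.14 = 10.96 mm.
Duration = 10.96 / 1.3 = 8.4 h.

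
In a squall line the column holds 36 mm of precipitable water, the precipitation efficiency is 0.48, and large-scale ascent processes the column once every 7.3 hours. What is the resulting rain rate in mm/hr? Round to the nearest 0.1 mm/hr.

Each overturning extracts ε × PW = 0.48 × 36 = 17.28 mm.
Rate = ε·PW / τ = 17.28 / 7.3 h = 2.4 mm/hr.

R ≈ 2.4 mm/hr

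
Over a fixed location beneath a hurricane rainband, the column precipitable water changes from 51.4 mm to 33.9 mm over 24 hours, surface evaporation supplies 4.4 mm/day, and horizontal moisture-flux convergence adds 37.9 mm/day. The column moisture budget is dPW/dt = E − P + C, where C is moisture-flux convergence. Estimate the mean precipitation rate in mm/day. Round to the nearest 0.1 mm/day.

P ≈ 59.8 mm/day

dPW/dt = (33.9 − 51.4) mm / (24/24 day) = -17.500 mm/day.
P = E + C − dPW/dt = 4.4 + (37.9) − (-17.500) = 59.8 mm/day.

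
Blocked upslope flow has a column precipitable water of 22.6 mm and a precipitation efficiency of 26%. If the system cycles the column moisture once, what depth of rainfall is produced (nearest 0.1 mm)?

rainfall ≈ 5.9 mm

Rainfall = ε × PW = 0.26 × 22.6 = 5.9 mm.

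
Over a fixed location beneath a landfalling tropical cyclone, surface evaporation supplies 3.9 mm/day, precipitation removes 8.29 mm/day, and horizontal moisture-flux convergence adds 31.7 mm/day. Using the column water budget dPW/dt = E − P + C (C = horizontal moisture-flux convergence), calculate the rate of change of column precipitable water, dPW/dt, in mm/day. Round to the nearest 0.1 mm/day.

dPW/dt ≈ 27.3 mm/day

dPW/dt = E − P + C = 3.9 − 8.29 + (31.7) = 27.3 mm/day.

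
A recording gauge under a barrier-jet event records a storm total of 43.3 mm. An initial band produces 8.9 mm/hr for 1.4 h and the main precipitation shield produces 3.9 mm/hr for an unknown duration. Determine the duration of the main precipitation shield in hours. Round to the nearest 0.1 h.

duration ≈ 7.9 h

Known phases: 8.9 × 1.4 = 12.46 mm.
Remaining depth = 43.3 − 12.46 = 30.84 mm.
Duration = 30.84 / 3.9 = 7.9 h.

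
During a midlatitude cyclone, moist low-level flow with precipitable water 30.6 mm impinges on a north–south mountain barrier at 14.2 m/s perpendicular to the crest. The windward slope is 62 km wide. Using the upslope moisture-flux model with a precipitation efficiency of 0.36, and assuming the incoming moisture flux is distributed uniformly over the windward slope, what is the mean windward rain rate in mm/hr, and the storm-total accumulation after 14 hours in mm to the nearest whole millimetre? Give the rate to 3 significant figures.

R ≈ 9.08 mm/hr; total ≈ 127 mm

Incoming column moisture flux per unit ridge length: F = V × PW = 14.2 × 30.6 = 434.52 mm·m/s.
Spread over the 62 km slope with efficiency ε = 0.36: R = ε·F/W = 0.36 × 434.52 / 62000 m = 2.523e-03 mm/s.
R = 2.523e-03 × 3600 = 9.08 mm/hr.
Over 14 h: total = 9.08 × 14 = 127.12 ≈ 127 mm.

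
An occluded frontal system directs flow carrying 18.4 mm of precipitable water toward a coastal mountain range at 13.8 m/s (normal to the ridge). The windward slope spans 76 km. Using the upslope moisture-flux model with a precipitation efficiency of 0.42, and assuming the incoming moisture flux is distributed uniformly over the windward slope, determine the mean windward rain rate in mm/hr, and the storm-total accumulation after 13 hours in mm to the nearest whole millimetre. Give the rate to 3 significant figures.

Incoming column moisture flux per unit ridge length: F = V × PW = 13.8 × 18.4 = 253.92 mm·m/s.
Spread over the 76 km slope with efficiency ε = 0.42: R = ε·F/W = 0.42 × 253.92 / 76000 m = 1.403e-03 mm/s.
R = 1.403e-03 × 3600 = 5.05 mm/hr.
Over 13 h: total = 5.05 × 13 = 65.65 ≈ 66 mm.

R ≈ 5.05 mm/hr; total ≈ 66 mm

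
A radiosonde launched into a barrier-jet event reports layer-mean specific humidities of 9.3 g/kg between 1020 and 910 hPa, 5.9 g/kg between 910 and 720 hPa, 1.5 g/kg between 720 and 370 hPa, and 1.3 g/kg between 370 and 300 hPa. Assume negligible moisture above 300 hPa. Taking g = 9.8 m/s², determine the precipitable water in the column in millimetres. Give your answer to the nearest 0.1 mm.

Precipitable water is the column-integrated vapour mass per unit area: PW = (1/g) Σ q̄ Δp, with q in kg/kg and Δp in Pa (1 kg/m² of water = 1 mm).
Layer 1020–910 hPa: Δp = 110 hPa = 11000 Pa, q̄ = 0.0093 kg/kg → 0.0093 × 11000 / 9.8 = 10.44 mm
Layer 910–720 hPa: Δp = 190 hPa = 19000 Pa, q̄ = 0.0059 kg/kg → 0.0059 × 19000 / 9.8 = 11.44 mm
Layer 720–370 hPa: Δp = 350 hPa = 35000 Pa, q̄ = 0.0015 kg/kg → 0.0015 × 35000 / 9.8 = 5.36 mm
Layer 370–300 hPa: Δp = 70 hPa = 7000 Pa, q̄ = 0.0013 kg/kg → 0.0013 × 7000 / 9.8 = 0.93 mm
PW = 10.44 + 11.44 + 5.36 + 0.93 = 28.17 ≈ 28.2 mm.

PW ≈ 28.2 mm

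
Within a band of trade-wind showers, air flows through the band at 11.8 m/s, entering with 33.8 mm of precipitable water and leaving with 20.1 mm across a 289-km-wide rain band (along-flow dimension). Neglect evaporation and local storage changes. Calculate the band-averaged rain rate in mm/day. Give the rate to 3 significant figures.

Column moisture flux per unit crosswind length is F = V × PW.
Inflow: F_in = 11.8 × 33.8 = 398.84 mm·m/s
Outflow: F_out = 11.8 × 20.1 = 237.18 mm·m/s
Steady-state rate R = (F_in − F_out)/L = (398.84 − 237.18) / 289000 m = 5.594e-04 mm/s.
R = 5.594e-04 × 3600 × 24 = 48.3 mm/day.

R ≈ 48.3 mm/day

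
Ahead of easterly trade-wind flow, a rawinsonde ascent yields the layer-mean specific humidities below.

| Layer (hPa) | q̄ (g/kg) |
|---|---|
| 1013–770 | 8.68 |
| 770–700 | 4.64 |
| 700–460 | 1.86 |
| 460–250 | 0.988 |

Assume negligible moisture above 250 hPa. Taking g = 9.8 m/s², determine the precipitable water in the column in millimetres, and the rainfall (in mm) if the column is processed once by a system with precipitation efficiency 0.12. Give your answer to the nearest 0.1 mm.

PW ≈ 31.5 mm; rainfall ≈ 3.8 mm

Precipitable water is the column-integrated vapour mass per unit area: PW = (1/g) Σ q̄ Δp, with q in kg/kg and Δp in Pa (1 kg/m² of water = 1 mm).
Layer 1013–770 hPa: Δp = 243 hPa = 24300 Pa, q̄ = 0.00868 kg/kg → 0.00868 × 24300 / 9.8 = 21.52 mm
Layer 770–700 hPa: Δp = 70 hPa = 7000 Pa, q̄ = 0.00464 kg/kg → 0.00464 × 7000 / 9.8 = 3.31 mm
Layer 700–460 hPa: Δp = 240 hPa = 24000 Pa, q̄ = 0.00186 kg/kg → 0.00186 × 24000 / 9.8 = 4.56 mm
Layer 460–250 hPa: Δp = 210 hPa = 21000 Pa, q̄ = 0.000988 kg/kg → 0.000988 × 21000 / 9.8 = 2.12 mm
PW = 21.52 + 3.31 + 4.56 + 2.12 = 31.51 ≈ 31.5 mm.
Rainfall = ε × PW = 0.12 × 31.5 = 3.8 mm.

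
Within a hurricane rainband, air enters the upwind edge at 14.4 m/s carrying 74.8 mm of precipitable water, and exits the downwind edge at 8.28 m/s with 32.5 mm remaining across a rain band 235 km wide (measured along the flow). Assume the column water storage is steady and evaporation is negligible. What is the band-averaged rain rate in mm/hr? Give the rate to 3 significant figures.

R ≈ 12.4 mm/hr

Column moisture flux per unit crosswind length is F = V × PW.
Inflow: F_in = 14.4 × 74.8 = 1077.12 mm·m/s
Outflow: F_out = 8.28 × 32.5 = 269.1 mm·m/s
Steady-state rate R = (F_in − F_out)/L = (1077.12 − 269.1) / 235000 m = 3.438e-03 mm/s.
R = 3.438e-03 × 3600 = 12.4 mm/hr.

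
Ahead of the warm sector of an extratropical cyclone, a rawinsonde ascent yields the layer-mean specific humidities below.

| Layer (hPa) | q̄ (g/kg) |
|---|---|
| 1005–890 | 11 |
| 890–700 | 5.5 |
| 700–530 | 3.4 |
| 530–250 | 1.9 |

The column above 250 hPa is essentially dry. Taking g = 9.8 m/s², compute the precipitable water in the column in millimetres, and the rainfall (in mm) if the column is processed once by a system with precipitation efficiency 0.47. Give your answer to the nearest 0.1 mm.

Precipitable water is the column-integrated vapour mass per unit area: PW = (1/g) Σ q̄ Δp, with q in kg/kg and Δp in Pa (1 kg/m² of water = 1 mm).
Layer 1005–890 hPa: Δp = 115 hPa = 11500 Pa, q̄ = 0.011 kg/kg → 0.011 × 11500 / 9.8 = 12.91 mm
Layer 890–700 hPa: Δp = 190 hPa = 19000 Pa, q̄ = 0.0055 kg/kg → 0.0055 × 19000 / 9.8 = 10.66 mm
Layer 700–530 hPa: Δp = 170 hPa = 17000 Pa, q̄ = 0.0034 kg/kg → 0.0034 × 17000 / 9.8 = 5.90 mm
Layer 530–250 hPa: Δp = 280 hPa = 28000 Pa, q̄ = 0.0019 kg/kg → 0.0019 × 28000 / 9.8 = 5.43 mm
PW = 12.91 + 10.66 + 5.90 + 5.43 = 34.90 ≈ 34.9 mm.
Rainfall = ε × PW = 0.47 × 34.9 = 16.4 mm.

PW ≈ 34.9 mm; rainfall ≈ 16.4 mm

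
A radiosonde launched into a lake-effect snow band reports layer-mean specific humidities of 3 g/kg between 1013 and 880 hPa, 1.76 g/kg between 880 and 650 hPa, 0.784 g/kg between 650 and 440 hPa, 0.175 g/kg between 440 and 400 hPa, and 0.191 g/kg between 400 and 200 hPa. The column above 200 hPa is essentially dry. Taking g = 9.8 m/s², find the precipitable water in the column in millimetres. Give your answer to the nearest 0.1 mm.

PW ≈ 10.3 mm

Precipitable water is the column-integrated vapour mass per unit area: PW = (1/g) Σ q̄ Δp, with q in kg/kg and Δp in Pa (1 kg/m² of water = 1 mm).
Layer 1013–880 hPa: Δp = 133 hPa = 13300 Pa, q̄ = 0.003 kg/kg → 0.003 × 13300 / 9.8 = 4.07 mm
Layer 880–650 hPa: Δp = 230 hPa = 23000 Pa, q̄ = 0.00176 kg/kg → 0.00176 × 23000 / 9.8 = 4.13 mm
Layer 650–440 hPa: Δp = 210 hPa = 21000 Pa, q̄ = 0.000784 kg/kg → 0.000784 × 21000 / 9.8 = 1.68 mm
Layer 440–400 hPa: Δp = 40 hPa = 4000 Pa, q̄ = 0.000175 kg/kg → 0.000175 × 4000 / 9.8 = 0.07 mm
Layer 400–200 hPa: Δp = 200 hPa = 20000 Pa, q̄ = 0.000191 kg/kg → 0.000191 × 20000 / 9.8 = 0.39 mm
PW = 4.07 + 4.13 + 1.68 + 0.07 + 0.39 = 10.34 ≈ 10.3 mm.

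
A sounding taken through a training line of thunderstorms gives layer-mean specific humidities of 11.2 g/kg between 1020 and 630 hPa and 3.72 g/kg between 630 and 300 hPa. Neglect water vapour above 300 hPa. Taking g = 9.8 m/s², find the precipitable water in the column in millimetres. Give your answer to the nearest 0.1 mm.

PW ≈ 57.1 mm

Precipitable water is the column-integrated vapour mass per unit area: PW = (1/g) Σ q̄ Δp, with q in kg/kg and Δp in Pa (1 kg/m² of water = 1 mm).
Layer 1020–630 hPa: Δp = 390 hPa = 39000 Pa, q̄ = 0.0112 kg/kg → 0.0112 × 39000 / 9.8 = 44.57 mm
Layer 630–300 hPa: Δp = 330 hPa = 33000 Pa, q̄ = 0.00372 kg/kg → 0.00372 × 33000 / 9.8 = 12.53 mm
PW = 44.57 + 12.53 = 57.10 ≈ 57.1 mm.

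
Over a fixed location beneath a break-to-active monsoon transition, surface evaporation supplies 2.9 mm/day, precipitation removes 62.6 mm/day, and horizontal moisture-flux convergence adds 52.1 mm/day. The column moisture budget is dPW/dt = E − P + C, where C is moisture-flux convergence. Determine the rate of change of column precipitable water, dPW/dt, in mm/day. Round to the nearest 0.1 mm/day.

dPW/dt ≈ -7.6 mm/day

dPW/dt = E − P + C = 2.9 − 62.6 + (52.1) = -7.6 mm/day.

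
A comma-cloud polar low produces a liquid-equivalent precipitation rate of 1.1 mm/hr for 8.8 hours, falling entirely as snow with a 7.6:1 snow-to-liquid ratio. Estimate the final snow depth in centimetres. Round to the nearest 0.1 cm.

Liquid-equivalent depth = 1.1 × 8.8 = 9.68 mm.
Snow depth = 9.68 mm × 7.6 = 73.568 mm = 7.4 cm.

snow depth ≈ 7.4 cm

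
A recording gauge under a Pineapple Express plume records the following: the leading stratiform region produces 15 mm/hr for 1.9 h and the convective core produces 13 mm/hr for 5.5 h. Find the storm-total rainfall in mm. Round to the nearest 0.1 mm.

Total = Σ Rᵢ Δtᵢ = 15 × 1.9 + 13 × 5.5
      = 28.5 + 71.5 = 100.0 mm.

total ≈ 100.0 mm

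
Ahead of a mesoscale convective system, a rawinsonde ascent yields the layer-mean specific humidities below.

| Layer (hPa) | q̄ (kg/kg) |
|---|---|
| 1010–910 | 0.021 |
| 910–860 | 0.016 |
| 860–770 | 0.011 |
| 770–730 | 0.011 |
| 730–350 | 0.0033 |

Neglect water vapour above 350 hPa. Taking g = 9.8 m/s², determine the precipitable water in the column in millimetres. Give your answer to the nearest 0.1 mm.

Precipitable water is the column-integrated vapour mass per unit area: PW = (1/g) Σ q̄ Δp, with q in kg/kg and Δp in Pa (1 kg/m² of water = 1 mm).
Layer 1010–910 hPa: Δp = 100 hPa = 10000 Pa, q̄ = 0.021 kg/kg → 0.021 × 10000 / 9.8 = 21.43 mm
Layer 910–860 hPa: Δp = 50 hPa = 5000 Pa, q̄ = 0.016 kg/kg → 0.016 × 5000 / 9.8 = 8.16 mm
Layer 860–770 hPa: Δp = 90 hPa = 9000 Pa, q̄ = 0.011 kg/kg → 0.011 × 9000 / 9.8 = 10.10 mm
Layer 770–730 hPa: Δp = 40 hPa = 4000 Pa, q̄ = 0.011 kg/kg → 0.011 × 4000 / 9.8 = 4.49 mm
Layer 730–350 hPa: Δp = 380 hPa = 38000 Pa, q̄ = 0.0033 kg/kg → 0.0033 × 38000 / 9.8 = 12.80 mm
PW = 21.43 + 8.16 + 10.10 + 4.49 + 12.80 = 56.98 ≈ 57.0 mm.

PW ≈ 57.0 mm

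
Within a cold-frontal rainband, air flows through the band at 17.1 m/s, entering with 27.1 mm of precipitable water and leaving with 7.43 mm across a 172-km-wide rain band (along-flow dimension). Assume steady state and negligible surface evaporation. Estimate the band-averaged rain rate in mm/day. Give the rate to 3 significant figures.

R ≈ 169 mm/day

Column moisture flux per unit crosswind length is F = V × PW.
Inflow: F_in = 17.1 × 27.1 = 463.41 mm·m/s
Outflow: F_out = 17.1 × 7.43 = 127.053 mm·m/s
Steady-state rate R = (F_in − F_out)/L = (463.41 − 127.053) / 172000 m = 1.956e-03 mm/s.
R = 1.956e-03 × 3600 × 24 = 169 mm/day.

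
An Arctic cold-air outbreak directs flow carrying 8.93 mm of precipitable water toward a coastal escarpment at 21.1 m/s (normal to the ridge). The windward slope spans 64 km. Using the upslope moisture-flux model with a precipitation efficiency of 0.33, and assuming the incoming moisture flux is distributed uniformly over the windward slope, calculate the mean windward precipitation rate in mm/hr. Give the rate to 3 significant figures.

R ≈ 3.50 mm/hr

Incoming column moisture flux per unit ridge length: F = V × PW = 21.1 × 8.93 = 188.423 mm·m/s.
Spread over the 64 km slope with efficiency ε = 0.33: R = ε·F/W = 0.33 × 188.423 / 64000 m = 9.716e-04 mm/s.
R = 9.716e-04 × 3600 = 3.50 mm/hr.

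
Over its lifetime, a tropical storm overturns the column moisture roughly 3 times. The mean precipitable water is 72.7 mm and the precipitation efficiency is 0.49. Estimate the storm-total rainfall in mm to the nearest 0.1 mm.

Each cycle deposits ε × PW = 0.49 × 72.7 = 35.623 mm.
Over 3 cycles: 3 × 35.623 = 106.9 mm.

rainfall ≈ 106.9 mm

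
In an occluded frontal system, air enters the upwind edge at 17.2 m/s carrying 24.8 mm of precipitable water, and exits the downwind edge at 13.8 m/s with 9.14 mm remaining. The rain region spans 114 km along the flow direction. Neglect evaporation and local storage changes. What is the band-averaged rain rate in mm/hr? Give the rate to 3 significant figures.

R ≈ 9.49 mm/hr

Column moisture flux per unit crosswind length is F = V × PW.
Inflow: F_in = 17.2 × 24.8 = 426.56 mm·m/s
Outflow: F_out = 13.8 × 9.14 = 126.132 mm·m/s
Steady-state rate R = (F_in − F_out)/L = (426.56 − 126.132) / 114000 m = 2.635e-03 mm/s.
R = 2.635e-03 × 3600 = 9.49 mm/hr.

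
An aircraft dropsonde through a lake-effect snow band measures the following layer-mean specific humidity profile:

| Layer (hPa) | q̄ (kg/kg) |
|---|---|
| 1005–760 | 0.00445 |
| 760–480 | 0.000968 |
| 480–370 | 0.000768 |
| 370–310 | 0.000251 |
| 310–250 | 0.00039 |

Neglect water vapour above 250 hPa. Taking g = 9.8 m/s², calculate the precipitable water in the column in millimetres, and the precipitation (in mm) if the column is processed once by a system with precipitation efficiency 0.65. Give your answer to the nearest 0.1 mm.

PW ≈ 15.1 mm; precipitation ≈ 9.8 mm

Precipitable water is the column-integrated vapour mass per unit area: PW = (1/g) Σ q̄ Δp, with q in kg/kg and Δp in Pa (1 kg/m² of water = 1 mm).
Layer 1005–760 hPa: Δp = 245 hPa = 24500 Pa, q̄ = 0.00445 kg/kg → 0.00445 × 24500 / 9.8 = 11.12 mm
Layer 760–480 hPa: Δp = 280 hPa = 28000 Pa, q̄ = 0.000968 kg/kg → 0.000968 × 28000 / 9.8 = 2.77 mm
Layer 480–370 hPa: Δp = 110 hPa = 11000 Pa, q̄ = 0.000768 kg/kg → 0.000768 × 11000 / 9.8 = 0.86 mm
Layer 370–310 hPa: Δp = 60 hPa = 6000 Pa, q̄ = 0.000251 kg/kg → 0.000251 × 6000 / 9.8 = 0.15 mm
Layer 310–250 hPa: Δp = 60 hPa = 6000 Pa, q̄ = 0.00039 kg/kg → 0.00039 × 6000 / 9.8 = 0.24 mm
PW = 11.12 + 2.77 + 0.86 + 0.15 + 0.24 = 15.14 ≈ 15.1 mm.
Precipitation = ε × PW = 0.65 × 15.1 = 9.8 mm.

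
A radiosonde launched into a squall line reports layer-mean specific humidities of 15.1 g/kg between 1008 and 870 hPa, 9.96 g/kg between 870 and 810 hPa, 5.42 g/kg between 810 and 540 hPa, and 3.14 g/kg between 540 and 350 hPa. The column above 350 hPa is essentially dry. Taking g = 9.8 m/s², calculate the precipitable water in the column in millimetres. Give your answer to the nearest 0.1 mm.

Precipitable water is the column-integrated vapour mass per unit area: PW = (1/g) Σ q̄ Δp, with q in kg/kg and Δp in Pa (1 kg/m² of water = 1 mm).
Layer 1008–870 hPa: Δp = 138 hPa = 13800 Pa, q̄ = 0.0151 kg/kg → 0.0151 × 13800 / 9.8 = 21.26 mm
Layer 870–810 hPa: Δp = 60 hPa = 6000 Pa, q̄ = 0.00996 kg/kg → 0.00996 × 6000 / 9.8 = 6.10 mm
Layer 810–540 hPa: Δp = 270 hPa = 27000 Pa, q̄ = 0.00542 kg/kg → 0.00542 × 27000 / 9.8 = 14.93 mm
Layer 540–350 hPa: Δp = 190 hPa = 19000 Pa, q̄ = 0.00314 kg/kg → 0.00314 × 19000 / 9.8 = 6.09 mm
PW = 21.26 + 6.10 + 14.93 + 6.09 = 48.38 ≈ 48.4 mm.

PW ≈ 48.4 mm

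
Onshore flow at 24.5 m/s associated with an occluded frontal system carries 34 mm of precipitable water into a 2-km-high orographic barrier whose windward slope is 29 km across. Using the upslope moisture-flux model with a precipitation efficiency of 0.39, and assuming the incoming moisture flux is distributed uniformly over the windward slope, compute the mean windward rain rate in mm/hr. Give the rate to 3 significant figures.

R ≈ 40.3 mm/hr

Incoming column moisture flux per unit ridge length: F = V × PW = 24.5 × 34 = 833 mm·m/s.
Spread over the 29 km slope with efficiency ε = 0.39: R = ε·F/W = 0.39 × 833 / 29000 m = 1.120e-02 mm/s.
R = 1.120e-02 × 3600 = 40.3 mm/hr.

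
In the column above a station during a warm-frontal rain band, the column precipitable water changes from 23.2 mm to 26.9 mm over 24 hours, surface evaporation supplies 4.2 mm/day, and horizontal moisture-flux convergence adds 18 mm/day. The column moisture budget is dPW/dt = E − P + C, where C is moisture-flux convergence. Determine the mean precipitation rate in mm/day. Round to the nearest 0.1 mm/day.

dPW/dt = (26.9 − 23.2) mm / (24/24 day) = +3.700 mm/day.
P = E + C − dPW/dt = 4.2 + (18) − (+3.700) = 18.5 mm/day.

P ≈ 18.5 mm/day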